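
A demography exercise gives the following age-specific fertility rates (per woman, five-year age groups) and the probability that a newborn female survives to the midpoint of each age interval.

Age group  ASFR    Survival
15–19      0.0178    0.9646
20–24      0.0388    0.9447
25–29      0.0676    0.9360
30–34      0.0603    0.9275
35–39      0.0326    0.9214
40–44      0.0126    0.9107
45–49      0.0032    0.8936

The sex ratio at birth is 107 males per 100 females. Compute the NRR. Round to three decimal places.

Proportion female at birth = 100 / (100 + 107) = 0.48309.
Survival-weighted fertility by age (5·fₓ·Sₓ):
  15–19: 5 × 0.0178 × 0.9646 = 0.08585
  20–24: 5 × 0.0388 × 0.9447 = 0.18327
  25–29: 5 × 0.0676 × 0.9360 = 0.31637
  30–34: 5 × 0.0603 × 0.9275 = 0.27964
  35–39: 5 × 0.0326 × 0.9214 = 0.15019
  40–44: 5 × 0.0126 × 0.9107 = 0.05737
  45–49: 5 × 0.0032 × 0.8936 = 0.01430
Sum = 1.08699
NRR = 0.48309 × 1.08699 = 0.52511
With NRR below 1 the population is below replacement fertility.

0.525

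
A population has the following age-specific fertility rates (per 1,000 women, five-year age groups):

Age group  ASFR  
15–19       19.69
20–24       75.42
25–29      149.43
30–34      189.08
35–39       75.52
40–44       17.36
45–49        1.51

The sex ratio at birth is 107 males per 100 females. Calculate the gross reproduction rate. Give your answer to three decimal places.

1.275

Proportion female at birth = 100 / (100 + 107) = 0.48309.
Sum of ASFRs = 19.69 + 75.42 + 149.43 + 189.08 + 75.52 + 17.36 + 1.51 = 528.01
TFR = 5 × 528.01 / 1000 = 2.64005
GRR = 0.48309 × 2.64005 = 1.27538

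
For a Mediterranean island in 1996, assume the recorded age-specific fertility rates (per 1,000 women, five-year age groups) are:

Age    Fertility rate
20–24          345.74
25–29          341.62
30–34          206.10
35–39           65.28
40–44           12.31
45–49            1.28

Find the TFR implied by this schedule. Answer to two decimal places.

Sum of ASFRs = 345.74 + 341.62 + 206.10 + 65.28 + 12.31 + 1.28 = 972.33
TFR = 5 × 972.33 / 1000 = 4.86165

4.86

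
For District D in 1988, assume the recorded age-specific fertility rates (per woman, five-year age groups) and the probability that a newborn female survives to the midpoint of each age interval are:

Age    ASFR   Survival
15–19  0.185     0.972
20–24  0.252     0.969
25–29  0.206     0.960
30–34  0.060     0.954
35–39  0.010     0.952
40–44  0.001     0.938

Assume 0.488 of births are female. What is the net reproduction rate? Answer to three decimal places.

Proportion female at birth = 0.488.
Survival-weighted fertility by age (5·fₓ·Sₓ):
  15–19: 5 × 0.185 × 0.972 = 0.89910
  20–24: 5 × 0.252 × 0.969 = 1.22094
  25–29: 5 × 0.206 × 0.960 = 0.98880
  30–34: 5 × 0.060 × 0.954 = 0.28620
  35–39: 5 × 0.010 × 0.952 = 0.04760
  40–44: 5 × 0.001 × 0.938 = 0.00469
Sum = 3.44733
NRR = 0.488 × 3.44733 = 1.68230
An NRR exceeding 1 indicates intrinsic growth under these rates.

1.682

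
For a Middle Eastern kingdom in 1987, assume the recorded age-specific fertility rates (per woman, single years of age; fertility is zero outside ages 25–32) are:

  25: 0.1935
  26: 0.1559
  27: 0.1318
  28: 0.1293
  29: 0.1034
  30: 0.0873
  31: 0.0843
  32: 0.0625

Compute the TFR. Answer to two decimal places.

Sum of ASFRs = 0.1935 + 0.1559 + 0.1318 + 0.1293 + 0.1034 + 0.0873 + 0.0843 + 0.0625 = 0.9480
TFR = 0.948

0.95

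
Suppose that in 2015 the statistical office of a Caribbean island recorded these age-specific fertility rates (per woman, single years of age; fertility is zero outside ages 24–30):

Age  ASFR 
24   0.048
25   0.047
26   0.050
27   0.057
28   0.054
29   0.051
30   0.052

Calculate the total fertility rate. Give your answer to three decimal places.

0.359

Sum of ASFRs = 0.048 + 0.047 + 0.050 + 0.057 + 0.054 + 0.051 + 0.052 = 0.359
TFR = 0.359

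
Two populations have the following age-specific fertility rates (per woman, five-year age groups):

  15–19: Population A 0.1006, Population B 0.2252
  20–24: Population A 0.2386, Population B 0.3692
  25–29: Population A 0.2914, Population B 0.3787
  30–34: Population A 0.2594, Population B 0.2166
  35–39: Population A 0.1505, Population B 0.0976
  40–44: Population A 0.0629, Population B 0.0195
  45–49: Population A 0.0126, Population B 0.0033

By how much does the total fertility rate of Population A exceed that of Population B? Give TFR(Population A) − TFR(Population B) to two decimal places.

Population A:
  Sum of ASFRs = 0.1006 + 0.2386 + 0.2914 + 0.2594 + 0.1505 + 0.0629 + 0.0126 = 1.1160
  TFR = 5 × 1.1160 = 5.58
Population B:
  Sum of ASFRs = 0.2252 + 0.3692 + 0.3787 + 0.2166 + 0.0976 + 0.0195 + 0.0033 = 1.3101
  TFR = 5 × 1.3101 = 6.5505
Difference = 5.58 − 6.5505 = -0.9705

-0.97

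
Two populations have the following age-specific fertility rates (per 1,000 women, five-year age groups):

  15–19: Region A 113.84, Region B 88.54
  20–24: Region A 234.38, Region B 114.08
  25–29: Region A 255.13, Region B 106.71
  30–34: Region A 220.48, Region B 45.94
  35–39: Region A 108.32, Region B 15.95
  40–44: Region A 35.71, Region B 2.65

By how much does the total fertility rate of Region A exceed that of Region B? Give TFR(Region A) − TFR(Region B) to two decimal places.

2.97

Region A:
  Sum of ASFRs = 113.84 + 234.38 + 255.13 + 220.48 + 108.32 + 35.71 = 967.86
  TFR = 5 × 967.86 / 1000 = 4.8393
Region B:
  Sum of ASFRs = 88.54 + 114.08 + 106.71 + 45.94 + 15.95 + 2.65 = 373.87
  TFR = 5 × 373.87 / 1000 = 1.86935
Difference = 4.8393 − 1.86935 = 2.96995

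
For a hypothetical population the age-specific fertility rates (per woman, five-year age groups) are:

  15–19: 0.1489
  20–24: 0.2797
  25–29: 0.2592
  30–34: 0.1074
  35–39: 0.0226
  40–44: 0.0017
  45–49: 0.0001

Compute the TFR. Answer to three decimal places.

4.098

Sum of ASFRs = 0.1489 + 0.2797 + 0.2592 + 0.1074 + 0.0226 + 0.0017 + 0.0001 = 0.8196
TFR = 5 × 0.8196 = 4.098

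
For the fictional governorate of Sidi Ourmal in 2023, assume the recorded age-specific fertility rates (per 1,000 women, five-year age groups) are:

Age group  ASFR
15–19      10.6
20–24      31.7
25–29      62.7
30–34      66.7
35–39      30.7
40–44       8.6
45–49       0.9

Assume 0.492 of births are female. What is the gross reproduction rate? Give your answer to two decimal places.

0.52

Proportion female at birth = 0.492.
Sum of ASFRs = 10.6 + 31.7 + 62.7 + 66.7 + 30.7 + 8.6 + 0.9 = 211.9
TFR = 5 × 211.9 / 1000 = 1.0595
GRR = 0.492 × 1.0595 = 0.52127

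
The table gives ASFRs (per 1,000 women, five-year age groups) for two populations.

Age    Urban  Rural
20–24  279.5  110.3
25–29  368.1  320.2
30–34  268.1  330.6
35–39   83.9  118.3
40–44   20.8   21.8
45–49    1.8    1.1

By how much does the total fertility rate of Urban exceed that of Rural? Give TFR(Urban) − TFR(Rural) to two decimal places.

Urban:
  Sum of ASFRs = 279.5 + 368.1 + 268.1 + 83.9 + 20.8 + 1.8 = 1022.2
  TFR = 5 × 1022.2 / 1000 = 5.111
Rural:
  Sum of ASFRs = 110.3 + 320.2 + 330.6 + 118.3 + 21.8 + 1.1 = 902.3
  TFR = 5 × 902.3 / 1000 = 4.5115
Difference = 5.111 − 4.5115 = 0.5995

0.60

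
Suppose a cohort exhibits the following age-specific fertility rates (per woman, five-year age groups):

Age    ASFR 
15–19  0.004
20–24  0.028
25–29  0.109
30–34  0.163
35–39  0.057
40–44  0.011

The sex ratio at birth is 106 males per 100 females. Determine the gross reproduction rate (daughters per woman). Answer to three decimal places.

0.903

Proportion female at birth = 100 / (100 + 106) = 0.48544.
Sum of ASFRs = 0.004 + 0.028 + 0.109 + 0.163 + 0.057 + 0.011 = 0.372
TFR = 5 × 0.372 = 1.86
GRR = 0.48544 × 1.86 = 0.90292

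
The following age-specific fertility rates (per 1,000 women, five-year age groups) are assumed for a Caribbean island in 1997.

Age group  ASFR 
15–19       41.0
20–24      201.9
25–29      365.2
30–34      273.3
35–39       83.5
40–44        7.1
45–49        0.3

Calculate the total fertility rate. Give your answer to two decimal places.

Sum of ASFRs = 41.0 + 201.9 + 365.2 + 273.3 + 83.5 + 7.1 + 0.3 = 972.3
TFR = 5 × 972.3 / 1000 = 4.8615

4.86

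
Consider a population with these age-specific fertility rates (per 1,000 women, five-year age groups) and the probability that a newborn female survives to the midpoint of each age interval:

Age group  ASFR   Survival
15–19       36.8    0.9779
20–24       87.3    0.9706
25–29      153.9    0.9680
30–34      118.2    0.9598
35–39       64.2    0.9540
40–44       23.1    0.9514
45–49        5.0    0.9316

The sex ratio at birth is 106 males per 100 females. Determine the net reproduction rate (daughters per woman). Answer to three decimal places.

Proportion female at birth = 100 / (100 + 106) = 0.48544.
Weighting each age-specific rate by interval width and survival:
  15–19: 5 × 36.8/1000 × 0.9779 = 0.17993
  20–24: 5 × 87.3/1000 × 0.9706 = 0.42367
  25–29: 5 × 153.9/1000 × 0.9680 = 0.74488
  30–34: 5 × 118.2/1000 × 0.9598 = 0.56724
  35–39: 5 × 64.2/1000 × 0.9540 = 0.30623
  40–44: 5 × 23.1/1000 × 0.9514 = 0.10989
  45–49: 5 × 5.0/1000 × 0.9316 = 0.02329
Sum = 2.35513
NRR = 0.48544 × 2.35513 = 1.14327

1.143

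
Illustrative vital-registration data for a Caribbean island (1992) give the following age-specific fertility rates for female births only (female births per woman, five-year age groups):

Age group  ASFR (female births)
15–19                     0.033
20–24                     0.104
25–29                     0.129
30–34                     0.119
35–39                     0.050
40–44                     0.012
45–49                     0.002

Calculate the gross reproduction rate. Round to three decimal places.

2.245

Sum of female ASFRs = 0.033 + 0.104 + 0.129 + 0.119 + 0.050 + 0.012 + 0.002 = 0.449
GRR = 5 × 0.449 = 2.245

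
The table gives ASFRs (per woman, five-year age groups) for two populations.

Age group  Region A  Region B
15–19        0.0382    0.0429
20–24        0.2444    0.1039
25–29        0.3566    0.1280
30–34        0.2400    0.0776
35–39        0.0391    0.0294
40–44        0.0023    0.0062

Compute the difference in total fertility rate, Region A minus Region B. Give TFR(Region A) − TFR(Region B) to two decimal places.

2.66

Region A:
  Sum of ASFRs = 0.0382 + 0.2444 + 0.3566 + 0.2400 + 0.0391 + 0.0023 = 0.9206
  TFR = 5 × 0.9206 = 4.603
Region B:
  Sum of ASFRs = 0.0429 + 0.1039 + 0.1280 + 0.0776 + 0.0294 + 0.0062 = 0.3880
  TFR = 5 × 0.3880 = 1.94
Difference = 4.603 − 1.94 = 2.663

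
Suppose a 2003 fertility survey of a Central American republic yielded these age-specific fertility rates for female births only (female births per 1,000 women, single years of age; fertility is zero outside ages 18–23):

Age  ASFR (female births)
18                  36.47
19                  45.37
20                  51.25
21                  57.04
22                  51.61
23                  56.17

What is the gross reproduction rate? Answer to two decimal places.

Sum of female ASFRs = 36.47 + 45.37 + 51.25 + 57.04 + 51.61 + 56.17 = 297.91
GRR = 297.91 / 1000 = 0.29791

0.30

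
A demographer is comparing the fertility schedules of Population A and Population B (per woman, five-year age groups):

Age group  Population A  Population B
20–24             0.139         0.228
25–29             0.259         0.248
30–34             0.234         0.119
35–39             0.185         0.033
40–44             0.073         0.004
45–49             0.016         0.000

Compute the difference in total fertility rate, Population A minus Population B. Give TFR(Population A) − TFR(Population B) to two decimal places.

1.37

Population A:
  Sum of ASFRs = 0.139 + 0.259 + 0.234 + 0.185 + 0.073 + 0.016 = 0.906
  TFR = 5 × 0.906 = 4.53
Population B:
  Sum of ASFRs = 0.228 + 0.248 + 0.119 + 0.033 + 0.004 + 0.000 = 0.632
  TFR = 5 × 0.632 = 3.16
Difference = 4.53 − 3.16 = 1.37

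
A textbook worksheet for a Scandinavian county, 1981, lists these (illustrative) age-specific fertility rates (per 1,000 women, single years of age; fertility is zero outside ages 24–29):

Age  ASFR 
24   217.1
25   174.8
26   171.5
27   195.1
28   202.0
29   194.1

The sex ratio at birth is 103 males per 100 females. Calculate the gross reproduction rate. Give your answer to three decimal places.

Proportion female at birth = 100 / (100 + 103) = 0.49261.
Sum of ASFRs = 217.1 + 174.8 + 171.5 + 195.1 + 202.0 + 194.1 = 1154.6
TFR = 1154.6 / 1000 = 1.1546
GRR = 0.49261 × 1.1546 = 0.56877

0.569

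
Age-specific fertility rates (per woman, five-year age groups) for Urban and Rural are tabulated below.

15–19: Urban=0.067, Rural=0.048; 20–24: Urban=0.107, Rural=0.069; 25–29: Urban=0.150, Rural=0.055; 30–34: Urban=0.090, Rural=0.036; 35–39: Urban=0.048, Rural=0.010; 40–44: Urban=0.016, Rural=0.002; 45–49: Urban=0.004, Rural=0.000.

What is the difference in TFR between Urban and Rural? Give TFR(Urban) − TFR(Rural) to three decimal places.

1.310

Urban:
  Sum of ASFRs = 0.067 + 0.107 + 0.150 + 0.090 + 0.048 + 0.016 + 0.004 = 0.482
  TFR = 5 × 0.482 = 2.41
Rural:
  Sum of ASFRs = 0.048 + 0.069 + 0.055 + 0.036 + 0.010 + 0.002 + 0.000 = 0.220
  TFR = 5 × 0.220 = 1.1
Difference = 2.41 − 1.1 = 1.31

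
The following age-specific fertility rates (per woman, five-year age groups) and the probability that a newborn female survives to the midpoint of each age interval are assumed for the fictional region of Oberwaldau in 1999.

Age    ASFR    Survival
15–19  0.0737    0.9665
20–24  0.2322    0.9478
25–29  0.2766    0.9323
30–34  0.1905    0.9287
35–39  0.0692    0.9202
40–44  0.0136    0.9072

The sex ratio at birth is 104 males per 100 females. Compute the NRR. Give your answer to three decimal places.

Proportion female at birth = 100 / (100 + 104) = 0.49020.
Each age group contributes 5 × ASFR × survival:
  15–19: 5 × 0.0737 × 0.9665 = 0.35616
  20–24: 5 × 0.2322 × 0.9478 = 1.10040
  25–29: 5 × 0.2766 × 0.9323 = 1.28937
  30–34: 5 × 0.1905 × 0.9287 = 0.88459
  35–39: 5 × 0.0692 × 0.9202 = 0.31839
  40–44: 5 × 0.0136 × 0.9072 = 0.06169
Sum = 4.01060
NRR = 0.49020 × 4.01060 = 1.96600

1.966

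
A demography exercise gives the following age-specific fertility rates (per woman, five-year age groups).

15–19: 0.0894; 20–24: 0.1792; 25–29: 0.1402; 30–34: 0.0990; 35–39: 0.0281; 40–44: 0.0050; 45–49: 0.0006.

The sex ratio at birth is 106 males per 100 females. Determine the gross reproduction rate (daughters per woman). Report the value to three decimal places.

1.314

Proportion female at birth = 100 / (100 + 106) = 0.48544.
Sum of ASFRs = 0.0894 + 0.1792 + 0.1402 + 0.0990 + 0.0281 + 0.0050 + 0.0006 = 0.5415
TFR = 5 × 0.5415 = 2.7075
GRR = 0.48544 × 2.7075 = 1.31433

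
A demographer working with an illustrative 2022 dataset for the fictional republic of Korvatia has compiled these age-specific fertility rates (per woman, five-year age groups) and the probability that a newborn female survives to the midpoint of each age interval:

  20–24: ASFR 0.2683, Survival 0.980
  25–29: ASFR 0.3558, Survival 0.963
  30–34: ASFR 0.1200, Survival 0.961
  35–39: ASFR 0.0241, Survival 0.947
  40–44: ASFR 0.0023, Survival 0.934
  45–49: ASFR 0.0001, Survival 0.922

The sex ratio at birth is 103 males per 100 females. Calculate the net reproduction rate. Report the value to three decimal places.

Proportion female at birth = 100 / (100 + 103) = 0.49261.
Weighting each age-specific rate by interval width and survival:
  20–24: 5 × 0.2683 × 0.980 = 1.31467
  25–29: 5 × 0.3558 × 0.963 = 1.71318
  30–34: 5 × 0.1200 × 0.961 = 0.57660
  35–39: 5 × 0.0241 × 0.947 = 0.11411
  40–44: 5 × 0.0023 × 0.934 = 0.01074
  45–49: 5 × 0.0001 × 0.922 = 0.00046
Sum = 3.72976
NRR = 0.49261 × 3.72976 = 1.83732

1.837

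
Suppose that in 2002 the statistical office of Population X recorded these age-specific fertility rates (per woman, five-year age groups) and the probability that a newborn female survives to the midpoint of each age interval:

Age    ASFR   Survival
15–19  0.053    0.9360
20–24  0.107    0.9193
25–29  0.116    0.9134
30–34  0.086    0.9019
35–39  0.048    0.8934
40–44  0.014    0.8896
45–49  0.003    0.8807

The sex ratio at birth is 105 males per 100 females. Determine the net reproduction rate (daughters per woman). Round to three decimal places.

Proportion female at birth = 100 / (100 + 105) = 0.48780.
Per-age-group product (5 × ASFR × survival probability):
  15–19: 5 × 0.053 × 0.9360 = 0.24804
  20–24: 5 × 0.107 × 0.9193 = 0.49183
  25–29: 5 × 0.116 × 0.9134 = 0.52977
  30–34: 5 × 0.086 × 0.9019 = 0.38782
  35–39: 5 × 0.048 × 0.8934 = 0.21442
  40–44: 5 × 0.014 × 0.8896 = 0.06227
  45–49: 5 × 0.003 × 0.8807 = 0.01321
Sum = 1.94736
NRR = 0.48780 × 1.94736 = 0.94992
NRR < 1, so the cohort does not fully replace itself.

0.950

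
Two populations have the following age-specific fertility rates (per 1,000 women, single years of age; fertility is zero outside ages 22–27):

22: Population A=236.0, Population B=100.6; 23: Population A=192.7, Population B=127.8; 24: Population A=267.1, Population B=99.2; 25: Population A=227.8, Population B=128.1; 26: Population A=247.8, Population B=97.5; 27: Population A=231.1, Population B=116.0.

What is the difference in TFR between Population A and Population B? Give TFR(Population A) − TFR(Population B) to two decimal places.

0.73

Population A:
  Sum of ASFRs = 236.0 + 192.7 + 267.1 + 227.8 + 247.8 + 231.1 = 1402.5
  TFR = 1402.5 / 1000 = 1.4025
Population B:
  Sum of ASFRs = 100.6 + 127.8 + 99.2 + 128.1 + 97.5 + 116.0 = 669.2
  TFR = 669.2 / 1000 = 0.6692
Difference = 1.4025 − 0.6692 = 0.7333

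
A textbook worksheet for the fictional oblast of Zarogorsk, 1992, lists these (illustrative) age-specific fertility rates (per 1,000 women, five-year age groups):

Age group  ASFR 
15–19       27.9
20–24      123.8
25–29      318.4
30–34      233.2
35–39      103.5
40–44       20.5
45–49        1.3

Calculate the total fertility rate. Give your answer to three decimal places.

4.143

Sum of ASFRs = 27.9 + 123.8 + 318.4 + 233.2 + 103.5 + 20.5 + 1.3 = 828.6
TFR = 5 × 828.6 / 1000 = 4.143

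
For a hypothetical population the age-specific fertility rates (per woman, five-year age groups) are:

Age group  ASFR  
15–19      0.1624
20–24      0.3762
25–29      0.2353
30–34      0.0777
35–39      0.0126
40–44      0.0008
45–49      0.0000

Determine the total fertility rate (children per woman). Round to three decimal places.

Sum of ASFRs = 0.1624 + 0.3762 + 0.2353 + 0.0777 + 0.0126 + 0.0008 + 0.0000 = 0.8650
TFR = 5 × 0.8650 = 4.325

4.325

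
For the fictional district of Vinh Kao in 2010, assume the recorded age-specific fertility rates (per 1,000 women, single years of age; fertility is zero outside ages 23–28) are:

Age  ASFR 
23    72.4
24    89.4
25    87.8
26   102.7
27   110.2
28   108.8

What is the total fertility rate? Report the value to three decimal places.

Sum of ASFRs = 72.4 + 89.4 + 87.8 + 102.7 + 110.2 + 108.8 = 571.3
TFR = 571.3 / 1000 = 0.5713

0.571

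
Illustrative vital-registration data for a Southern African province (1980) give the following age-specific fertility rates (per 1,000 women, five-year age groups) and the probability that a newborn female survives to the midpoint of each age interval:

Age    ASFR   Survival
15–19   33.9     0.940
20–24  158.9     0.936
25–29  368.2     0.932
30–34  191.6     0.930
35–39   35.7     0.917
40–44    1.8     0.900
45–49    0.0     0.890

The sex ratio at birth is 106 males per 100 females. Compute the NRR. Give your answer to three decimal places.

1.787

Proportion female at birth = 100 / (100 + 106) = 0.48544.
Each age group contributes 5 × ASFR × survival:
  15–19: 5 × 33.9/1000 × 0.940 = 0.15933
  20–24: 5 × 158.9/1000 × 0.936 = 0.74365
  25–29: 5 × 368.2/1000 × 0.932 = 1.71581
  30–34: 5 × 191.6/1000 × 0.930 = 0.89094
  35–39: 5 × 35.7/1000 × 0.917 = 0.16368
  40–44: 5 × 1.8/1000 × 0.900 = 0.00810
  45–49: 5 × 0.0/1000 × 0.890 = 0.00000
Sum = 3.68151
NRR = 0.48544 × 3.68151 = 1.78715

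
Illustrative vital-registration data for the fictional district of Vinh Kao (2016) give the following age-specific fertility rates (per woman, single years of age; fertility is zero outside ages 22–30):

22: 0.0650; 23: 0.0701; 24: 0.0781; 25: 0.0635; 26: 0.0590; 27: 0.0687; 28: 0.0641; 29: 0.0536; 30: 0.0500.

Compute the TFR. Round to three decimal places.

Sum of ASFRs = 0.0650 + 0.0701 + 0.0781 + 0.0635 + 0.0590 + 0.0687 + 0.0641 + 0.0536 + 0.0500 = 0.5721
TFR = 0.5721

0.572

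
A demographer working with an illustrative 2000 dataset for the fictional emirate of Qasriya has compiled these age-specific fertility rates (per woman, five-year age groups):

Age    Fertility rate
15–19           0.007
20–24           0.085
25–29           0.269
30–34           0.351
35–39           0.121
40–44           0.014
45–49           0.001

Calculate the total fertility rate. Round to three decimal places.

4.240

Sum of ASFRs = 0.007 + 0.085 + 0.269 + 0.351 + 0.121 + 0.014 + 0.001 = 0.848
TFR = 5 × 0.848 = 4.24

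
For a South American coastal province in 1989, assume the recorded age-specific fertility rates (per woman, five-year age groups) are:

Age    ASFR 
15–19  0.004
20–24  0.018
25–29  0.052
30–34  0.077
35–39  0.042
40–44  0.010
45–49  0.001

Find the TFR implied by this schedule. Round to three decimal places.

1.020

Sum of ASFRs = 0.004 + 0.018 + 0.052 + 0.077 + 0.042 + 0.010 + 0.001 = 0.204
TFR = 5 × 0.204 = 1.02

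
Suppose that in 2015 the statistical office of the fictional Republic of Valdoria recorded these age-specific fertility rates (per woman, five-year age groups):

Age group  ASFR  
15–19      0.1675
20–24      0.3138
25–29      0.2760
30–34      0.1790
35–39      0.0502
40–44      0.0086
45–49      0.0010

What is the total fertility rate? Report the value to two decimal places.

Sum of ASFRs = 0.1675 + 0.3138 + 0.2760 + 0.1790 + 0.0502 + 0.0086 + 0.0010 = 0.9961
TFR = 5 × 0.9961 = 4.9805

4.98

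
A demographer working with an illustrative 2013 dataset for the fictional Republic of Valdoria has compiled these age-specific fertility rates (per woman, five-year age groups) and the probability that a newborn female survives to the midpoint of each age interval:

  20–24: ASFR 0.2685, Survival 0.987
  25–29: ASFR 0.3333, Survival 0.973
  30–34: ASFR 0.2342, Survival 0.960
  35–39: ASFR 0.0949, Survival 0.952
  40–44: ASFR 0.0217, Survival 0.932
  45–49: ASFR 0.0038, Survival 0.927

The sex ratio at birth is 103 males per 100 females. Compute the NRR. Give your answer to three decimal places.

Proportion female at birth = 100 / (100 + 103) = 0.49261.
Survival-weighted fertility by age (5·fₓ·Sₓ):
  20–24: 5 × 0.2685 × 0.987 = 1.32505
  25–29: 5 × 0.3333 × 0.973 = 1.62150
  30–34: 5 × 0.2342 × 0.960 = 1.12416
  35–39: 5 × 0.0949 × 0.952 = 0.45172
  40–44: 5 × 0.0217 × 0.932 = 0.10112
  45–49: 5 × 0.0038 × 0.927 = 0.01761
Sum = 4.64116
NRR = 0.49261 × 4.64116 = 2.28628
NRR > 1, so each generation more than replaces itself.

2.286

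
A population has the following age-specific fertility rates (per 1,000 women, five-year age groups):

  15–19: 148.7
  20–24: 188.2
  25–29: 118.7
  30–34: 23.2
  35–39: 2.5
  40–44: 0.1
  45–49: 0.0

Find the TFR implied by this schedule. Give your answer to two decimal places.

2.41

Sum of ASFRs = 148.7 + 188.2 + 118.7 + 23.2 + 2.5 + 0.1 + 0.0 = 481.4
TFR = 5 × 481.4 / 1000 = 2.407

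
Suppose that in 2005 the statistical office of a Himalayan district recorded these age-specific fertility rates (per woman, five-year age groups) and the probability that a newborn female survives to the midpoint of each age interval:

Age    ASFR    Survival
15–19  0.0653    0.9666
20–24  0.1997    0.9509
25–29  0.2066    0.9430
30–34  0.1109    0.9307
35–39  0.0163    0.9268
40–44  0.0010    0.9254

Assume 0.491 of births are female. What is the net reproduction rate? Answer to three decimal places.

Proportion female at birth = 0.491.
Weighting each age-specific rate by interval width and survival:
  15–19: 5 × 0.0653 × 0.9666 = 0.31559
  20–24: 5 × 0.1997 × 0.9509 = 0.94947
  25–29: 5 × 0.2066 × 0.9430 = 0.97412
  30–34: 5 × 0.1109 × 0.9307 = 0.51607
  35–39: 5 × 0.0163 × 0.9268 = 0.07553
  40–44: 5 × 0.0010 × 0.9254 = 0.00463
Sum = 2.83541
NRR = 0.491 × 2.83541 = 1.39219
NRR > 1, so each generation more than replaces itself.

1.392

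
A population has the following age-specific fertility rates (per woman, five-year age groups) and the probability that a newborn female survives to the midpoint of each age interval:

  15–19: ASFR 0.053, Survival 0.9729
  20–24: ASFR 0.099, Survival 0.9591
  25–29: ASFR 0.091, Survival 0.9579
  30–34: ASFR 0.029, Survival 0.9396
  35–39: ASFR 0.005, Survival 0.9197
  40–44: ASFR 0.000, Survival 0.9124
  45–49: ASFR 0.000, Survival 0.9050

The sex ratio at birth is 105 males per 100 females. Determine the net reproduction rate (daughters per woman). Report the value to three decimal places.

Proportion female at birth = 100 / (100 + 105) = 0.48780.
Each age group contributes 5 × ASFR × survival:
  15–19: 5 × 0.053 × 0.9729 = 0.25782
  20–24: 5 × 0.099 × 0.9591 = 0.47475
  25–29: 5 × 0.091 × 0.9579 = 0.43584
  30–34: 5 × 0.029 × 0.9396 = 0.13624
  35–39: 5 × 0.005 × 0.9197 = 0.02299
  40–44: 5 × 0.000 × 0.9124 = 0.00000
  45–49: 5 × 0.000 × 0.9050 = 0.00000
Sum = 1.32764
NRR = 0.48780 × 1.32764 = 0.64762
NRR < 1, so the cohort does not fully replace itself.

0.648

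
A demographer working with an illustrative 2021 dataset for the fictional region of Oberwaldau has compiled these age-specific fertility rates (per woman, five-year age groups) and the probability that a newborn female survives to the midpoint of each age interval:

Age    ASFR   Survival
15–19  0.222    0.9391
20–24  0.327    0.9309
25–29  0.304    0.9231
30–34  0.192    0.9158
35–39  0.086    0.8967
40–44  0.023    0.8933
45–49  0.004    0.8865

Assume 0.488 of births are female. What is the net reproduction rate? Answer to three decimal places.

Proportion female at birth = 0.488.
Survival-weighted fertility by age (5·fₓ·Sₓ):
  15–19: 5 × 0.222 × 0.9391 = 1.04240
  20–24: 5 × 0.327 × 0.9309 = 1.52202
  25–29: 5 × 0.304 × 0.9231 = 1.40311
  30–34: 5 × 0.192 × 0.9158 = 0.87917
  35–39: 5 × 0.086 × 0.8967 = 0.38558
  40–44: 5 × 0.023 × 0.8933 = 0.10273
  45–49: 5 × 0.004 × 0.8865 = 0.01773
Sum = 5.35274
NRR = 0.488 × 5.35274 = 2.61214

2.612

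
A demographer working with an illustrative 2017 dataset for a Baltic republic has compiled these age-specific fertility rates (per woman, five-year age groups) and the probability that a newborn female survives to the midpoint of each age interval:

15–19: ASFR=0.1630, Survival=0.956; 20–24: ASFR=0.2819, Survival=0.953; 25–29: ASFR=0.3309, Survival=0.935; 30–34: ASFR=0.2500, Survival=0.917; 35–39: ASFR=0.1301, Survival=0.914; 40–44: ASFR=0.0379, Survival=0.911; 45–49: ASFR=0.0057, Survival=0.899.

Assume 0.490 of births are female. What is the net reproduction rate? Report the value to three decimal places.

2.748

Proportion female at birth = 0.490.
Survival-weighted fertility by age (5·fₓ·Sₓ):
  15–19: 5 × 0.1630 × 0.956 = 0.77914
  20–24: 5 × 0.2819 × 0.953 = 1.34325
  25–29: 5 × 0.3309 × 0.935 = 1.54696
  30–34: 5 × 0.2500 × 0.917 = 1.14625
  35–39: 5 × 0.1301 × 0.914 = 0.59456
  40–44: 5 × 0.0379 × 0.911 = 0.17263
  45–49: 5 × 0.0057 × 0.899 = 0.02562
Sum = 5.60841
NRR = 0.490 × 5.60841 = 2.74812
NRR > 1, so each generation more than replaces itself.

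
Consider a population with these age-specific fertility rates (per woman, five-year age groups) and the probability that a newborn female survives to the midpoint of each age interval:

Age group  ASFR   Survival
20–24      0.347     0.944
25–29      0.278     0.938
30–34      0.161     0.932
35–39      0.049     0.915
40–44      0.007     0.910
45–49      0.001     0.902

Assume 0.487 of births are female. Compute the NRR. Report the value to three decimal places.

Proportion female at birth = 0.487.
Weighting each age-specific rate by interval width and survival:
  20–24: 5 × 0.347 × 0.944 = 1.63784
  25–29: 5 × 0.278 × 0.938 = 1.30382
  30–34: 5 × 0.161 × 0.932 = 0.75026
  35–39: 5 × 0.049 × 0.915 = 0.22418
  40–44: 5 × 0.007 × 0.910 = 0.03185
  45–49: 5 × 0.001 × 0.902 = 0.00451
Sum = 3.95246
NRR = 0.487 × 3.95246 = 1.92485
NRR > 1, so each generation more than replaces itself.

1.925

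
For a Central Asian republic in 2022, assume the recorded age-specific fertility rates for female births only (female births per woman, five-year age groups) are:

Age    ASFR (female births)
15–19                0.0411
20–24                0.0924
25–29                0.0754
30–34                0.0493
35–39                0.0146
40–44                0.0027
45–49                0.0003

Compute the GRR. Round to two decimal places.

1.38

Sum of female ASFRs = 0.0411 + 0.0924 + 0.0754 + 0.0493 + 0.0146 + 0.0027 + 0.0003 = 0.2758
GRR = 5 × 0.2758 = 1.379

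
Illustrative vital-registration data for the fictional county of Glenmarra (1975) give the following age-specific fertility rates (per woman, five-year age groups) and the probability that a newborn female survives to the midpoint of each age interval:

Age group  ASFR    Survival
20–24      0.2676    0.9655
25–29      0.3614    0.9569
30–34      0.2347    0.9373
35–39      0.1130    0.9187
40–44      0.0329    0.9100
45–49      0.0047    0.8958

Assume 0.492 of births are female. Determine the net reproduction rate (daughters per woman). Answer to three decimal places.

Proportion female at birth = 0.492.
Survival-weighted fertility by age (5·fₓ·Sₓ):
  20–24: 5 × 0.2676 × 0.9655 = 1.29184
  25–29: 5 × 0.3614 × 0.9569 = 1.72912
  30–34: 5 × 0.2347 × 0.9373 = 1.09992
  35–39: 5 × 0.1130 × 0.9187 = 0.51907
  40–44: 5 × 0.0329 × 0.9100 = 0.14970
  45–49: 5 × 0.0047 × 0.8958 = 0.02105
Sum = 4.81070
NRR = 0.492 × 4.81070 = 2.36686
NRR > 1, so each generation more than replaces itself.

2.367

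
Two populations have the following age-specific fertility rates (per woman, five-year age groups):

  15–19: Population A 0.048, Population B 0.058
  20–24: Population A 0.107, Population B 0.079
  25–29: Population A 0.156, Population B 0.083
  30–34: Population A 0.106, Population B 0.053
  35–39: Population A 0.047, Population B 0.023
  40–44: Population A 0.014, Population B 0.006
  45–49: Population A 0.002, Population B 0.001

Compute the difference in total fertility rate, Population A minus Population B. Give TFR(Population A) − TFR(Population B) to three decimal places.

Population A:
  Sum of ASFRs = 0.048 + 0.107 + 0.156 + 0.106 + 0.047 + 0.014 + 0.002 = 0.480
  TFR = 5 × 0.480 = 2.4
Population B:
  Sum of ASFRs = 0.058 + 0.079 + 0.083 + 0.053 + 0.023 + 0.006 + 0.001 = 0.303
  TFR = 5 × 0.303 = 1.515
Difference = 2.4 − 1.515 = 0.885

0.885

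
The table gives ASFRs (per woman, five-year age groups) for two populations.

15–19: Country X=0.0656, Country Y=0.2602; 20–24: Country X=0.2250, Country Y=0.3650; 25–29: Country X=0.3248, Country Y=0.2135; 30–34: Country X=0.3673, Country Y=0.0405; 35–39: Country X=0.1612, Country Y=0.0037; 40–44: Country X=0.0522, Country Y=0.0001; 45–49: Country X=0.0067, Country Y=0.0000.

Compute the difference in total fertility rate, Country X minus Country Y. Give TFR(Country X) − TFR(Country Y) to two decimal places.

Country X:
  Sum of ASFRs = 0.0656 + 0.2250 + 0.3248 + 0.3673 + 0.1612 + 0.0522 + 0.0067 = 1.2028
  TFR = 5 × 1.2028 = 6.014
Country Y:
  Sum of ASFRs = 0.2602 + 0.3650 + 0.2135 + 0.0405 + 0.0037 + 0.0001 + 0.0000 = 0.8830
  TFR = 5 × 0.8830 = 4.415
Difference = 6.014 − 4.415 = 1.599

1.60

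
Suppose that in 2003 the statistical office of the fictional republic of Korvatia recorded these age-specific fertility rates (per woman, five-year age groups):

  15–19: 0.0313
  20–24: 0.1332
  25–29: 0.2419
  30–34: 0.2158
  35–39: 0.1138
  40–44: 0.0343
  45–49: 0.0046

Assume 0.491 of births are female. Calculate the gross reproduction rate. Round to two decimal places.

Proportion female at birth = 0.491.
Sum of ASFRs = 0.0313 + 0.1332 + 0.2419 + 0.2158 + 0.1138 + 0.0343 + 0.0046 = 0.7749
TFR = 5 × 0.7749 = 3.8745
GRR = 0.491 × 3.8745 = 1.90238

1.90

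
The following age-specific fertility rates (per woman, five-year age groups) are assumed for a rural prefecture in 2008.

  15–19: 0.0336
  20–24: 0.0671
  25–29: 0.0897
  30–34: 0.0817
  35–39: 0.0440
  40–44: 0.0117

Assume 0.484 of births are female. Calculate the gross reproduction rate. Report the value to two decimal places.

0.79

Proportion female at birth = 0.484.
Sum of ASFRs = 0.0336 + 0.0671 + 0.0897 + 0.0817 + 0.0440 + 0.0117 = 0.3278
TFR = 5 × 0.3278 = 1.639
GRR = 0.484 × 1.639 = 0.79328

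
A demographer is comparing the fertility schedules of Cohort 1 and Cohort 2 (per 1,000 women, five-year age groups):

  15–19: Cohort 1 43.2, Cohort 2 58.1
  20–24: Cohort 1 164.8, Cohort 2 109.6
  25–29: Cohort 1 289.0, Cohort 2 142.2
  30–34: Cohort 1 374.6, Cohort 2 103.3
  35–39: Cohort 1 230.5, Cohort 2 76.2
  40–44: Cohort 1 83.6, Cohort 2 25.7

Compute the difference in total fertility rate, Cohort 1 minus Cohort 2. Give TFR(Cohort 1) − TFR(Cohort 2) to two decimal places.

Cohort 1:
  Sum of ASFRs = 43.2 + 164.8 + 289.0 + 374.6 + 230.5 + 83.6 = 1185.7
  TFR = 5 × 1185.7 / 1000 = 5.9285
Cohort 2:
  Sum of ASFRs = 58.1 + 109.6 + 142.2 + 103.3 + 76.2 + 25.7 = 515.1
  TFR = 5 × 515.1 / 1000 = 2.5755
Difference = 5.9285 − 2.5755 = 3.353

3.35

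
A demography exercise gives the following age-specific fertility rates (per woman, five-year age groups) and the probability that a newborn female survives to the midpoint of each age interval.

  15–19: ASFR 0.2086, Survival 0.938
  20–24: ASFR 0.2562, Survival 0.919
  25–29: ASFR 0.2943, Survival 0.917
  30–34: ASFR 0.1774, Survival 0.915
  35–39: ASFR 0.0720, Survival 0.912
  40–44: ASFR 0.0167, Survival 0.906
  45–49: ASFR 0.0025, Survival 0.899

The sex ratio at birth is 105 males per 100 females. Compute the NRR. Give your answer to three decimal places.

2.308

Proportion female at birth = 100 / (100 + 105) = 0.48780.
Each age group contributes 5 × ASFR × survival:
  15–19: 5 × 0.2086 × 0.938 = 0.97833
  20–24: 5 × 0.2562 × 0.919 = 1.17724
  25–29: 5 × 0.2943 × 0.917 = 1.34937
  30–34: 5 × 0.1774 × 0.915 = 0.81161
  35–39: 5 × 0.0720 × 0.912 = 0.32832
  40–44: 5 × 0.0167 × 0.906 = 0.07565
  45–49: 5 × 0.0025 × 0.899 = 0.01124
Sum = 4.73176
NRR = 0.48780 × 4.73176 = 2.30815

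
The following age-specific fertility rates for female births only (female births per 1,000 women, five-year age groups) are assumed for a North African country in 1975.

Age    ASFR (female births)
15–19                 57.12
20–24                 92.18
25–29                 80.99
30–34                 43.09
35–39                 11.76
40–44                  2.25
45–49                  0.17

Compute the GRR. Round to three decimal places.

Sum of female ASFRs = 57.12 + 92.18 + 80.99 + 43.09 + 11.76 + 2.25 + 0.17 = 287.56
GRR = 5 × 287.56 / 1000 = 1.4378

1.438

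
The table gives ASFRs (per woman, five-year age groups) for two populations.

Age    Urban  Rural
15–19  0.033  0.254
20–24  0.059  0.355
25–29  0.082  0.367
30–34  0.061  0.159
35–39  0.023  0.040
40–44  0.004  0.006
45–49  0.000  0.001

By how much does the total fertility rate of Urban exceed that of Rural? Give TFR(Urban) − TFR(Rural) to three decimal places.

-4.600

Urban:
  Sum of ASFRs = 0.033 + 0.059 + 0.082 + 0.061 + 0.023 + 0.004 + 0.000 = 0.262
  TFR = 5 × 0.262 = 1.31
Rural:
  Sum of ASFRs = 0.254 + 0.355 + 0.367 + 0.159 + 0.040 + 0.006 + 0.001 = 1.182
  TFR = 5 × 1.182 = 5.91
Difference = 1.31 − 5.91 = -4.6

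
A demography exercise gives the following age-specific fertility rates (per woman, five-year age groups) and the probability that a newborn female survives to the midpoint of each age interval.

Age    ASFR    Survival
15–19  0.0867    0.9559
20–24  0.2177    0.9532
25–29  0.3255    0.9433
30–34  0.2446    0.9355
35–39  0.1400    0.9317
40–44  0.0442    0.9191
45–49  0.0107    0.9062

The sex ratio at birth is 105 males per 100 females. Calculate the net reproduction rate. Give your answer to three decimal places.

2.456

Proportion female at birth = 100 / (100 + 105) = 0.48780.
Each age group contributes 5 × ASFR × survival:
  15–19: 5 × 0.0867 × 0.9559 = 0.41438
  20–24: 5 × 0.2177 × 0.9532 = 1.03756
  25–29: 5 × 0.3255 × 0.9433 = 1.53522
  30–34: 5 × 0.2446 × 0.9355 = 1.14412
  35–39: 5 × 0.1400 × 0.9317 = 0.65219
  40–44: 5 × 0.0442 × 0.9191 = 0.20312
  45–49: 5 × 0.0107 × 0.9062 = 0.04848
Sum = 5.03507
NRR = 0.48780 × 5.03507 = 2.45611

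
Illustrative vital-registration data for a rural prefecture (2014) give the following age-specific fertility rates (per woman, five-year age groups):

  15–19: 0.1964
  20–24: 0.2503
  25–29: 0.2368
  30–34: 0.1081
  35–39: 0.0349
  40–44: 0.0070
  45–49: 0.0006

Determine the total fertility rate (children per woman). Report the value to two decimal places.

4.17

Sum of ASFRs = 0.1964 + 0.2503 + 0.2368 + 0.1081 + 0.0349 + 0.0070 + 0.0006 = 0.8341
TFR = 5 × 0.8341 = 4.1705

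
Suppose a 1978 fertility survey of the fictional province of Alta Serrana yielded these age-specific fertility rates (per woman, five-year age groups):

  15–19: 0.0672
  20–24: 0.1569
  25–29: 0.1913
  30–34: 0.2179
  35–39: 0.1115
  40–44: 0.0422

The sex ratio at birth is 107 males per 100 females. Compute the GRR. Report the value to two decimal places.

1.90

Proportion female at birth = 100 / (100 + 107) = 0.48309.
Sum of ASFRs = 0.0672 + 0.1569 + 0.1913 + 0.2179 + 0.1115 + 0.0422 = 0.7870
TFR = 5 × 0.7870 = 3.935
GRR = 0.48309 × 3.935 = 1.90096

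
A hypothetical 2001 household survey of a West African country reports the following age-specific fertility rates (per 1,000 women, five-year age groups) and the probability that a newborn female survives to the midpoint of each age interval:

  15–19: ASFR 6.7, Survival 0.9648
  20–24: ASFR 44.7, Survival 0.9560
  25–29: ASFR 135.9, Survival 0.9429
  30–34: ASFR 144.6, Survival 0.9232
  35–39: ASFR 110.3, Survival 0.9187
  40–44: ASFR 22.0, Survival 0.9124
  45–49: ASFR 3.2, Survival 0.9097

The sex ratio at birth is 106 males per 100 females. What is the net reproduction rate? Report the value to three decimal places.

1.056

Proportion female at birth = 100 / (100 + 106) = 0.48544.
Each age group contributes 5 × ASFR × survival:
  15–19: 5 × 6.7/1000 × 0.9648 = 0.03232
  20–24: 5 × 44.7/1000 × 0.9560 = 0.21367
  25–29: 5 × 135.9/1000 × 0.9429 = 0.64070
  30–34: 5 × 144.6/1000 × 0.9232 = 0.66747
  35–39: 5 × 110.3/1000 × 0.9187 = 0.50666
  40–44: 5 × 22.0/1000 × 0.9124 = 0.10036
  45–49: 5 × 3.2/1000 × 0.9097 = 0.01456
Sum = 2.17574
NRR = 0.48544 × 2.17574 = 1.05619
An NRR exceeding 1 indicates intrinsic growth under these rates.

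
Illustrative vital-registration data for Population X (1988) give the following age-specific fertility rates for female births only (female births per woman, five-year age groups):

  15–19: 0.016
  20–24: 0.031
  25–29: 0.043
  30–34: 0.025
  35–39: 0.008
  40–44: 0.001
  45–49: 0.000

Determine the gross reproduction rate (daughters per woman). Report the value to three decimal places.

0.620

Sum of female ASFRs = 0.016 + 0.031 + 0.043 + 0.025 + 0.008 + 0.001 + 0.000 = 0.124
GRR = 5 × 0.124 = 0.62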